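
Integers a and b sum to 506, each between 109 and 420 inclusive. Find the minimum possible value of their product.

43273

ab = a(506 − a) is concave in a, so over [109, 397] it is minimized at an endpoint.
At the endpoint a = 109, b = 506 − 109 = 397, so ab = 109 × 397 = 43273.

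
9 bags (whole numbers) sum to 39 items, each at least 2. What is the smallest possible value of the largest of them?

5

The 9 values sum to 39, so their maximum is at least ⌈39/9⌉ = 5.
Equality holds with 3 values of 5 and 6 values of 4.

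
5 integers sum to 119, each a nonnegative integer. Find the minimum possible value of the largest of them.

24

If every one of the 5 were at most 23, the total would be at most 5 × 23 = 115 < 119.
Taking 1 copy of 23 and 4 copies of 24 gives exactly 119, so 24 is attained.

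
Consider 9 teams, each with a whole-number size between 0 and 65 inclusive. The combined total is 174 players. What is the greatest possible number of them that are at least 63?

2

Suppose k of them are at least 63. Those contribute at least 63 each and the other 9 − k at least 0 each.
So the total is at least 63k + 0(9 − k) = 0 + 63k. This must be ≤ 174, giving k ≤ 2.
k = 2 is achieved by 2 values at 63 and 7 at 0, total 126; add 48 to one value (staying below 63) to reach 174.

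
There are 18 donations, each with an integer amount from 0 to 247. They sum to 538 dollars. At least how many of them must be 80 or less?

Each value above 80 is at least 81, contributing at least 81 − 0 = 81 above the floor 0.
The sum exceeds the floor total 0 by 538, so at most ⌊538/81⌋ = 6 exceed 80, and at least 12 are ≤ 80.
Exactly 12 works: 12 values at 0 and 6 at 81 total 486; raise one of the low values by 52 (still ≤ 80) to hit 538.

12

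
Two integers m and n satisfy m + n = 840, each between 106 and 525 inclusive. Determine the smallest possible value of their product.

Since m + n is fixed, pushing one of them to its bound minimizes the product.
The extreme feasible split is m = 315, n = 525, giving mn = 165375.

165375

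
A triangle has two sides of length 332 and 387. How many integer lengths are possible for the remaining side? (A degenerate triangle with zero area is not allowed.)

663

The triangle inequality gives |332 − 387| < c < 332 + 387, i.e. 55 < c < 719.
So c can be any integer from 56 to 718: 663 values.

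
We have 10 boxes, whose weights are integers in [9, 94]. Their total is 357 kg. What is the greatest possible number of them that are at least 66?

4

With k values at 66 or above and the rest at least 9, the sum is at least 90 + 57k.
Since the sum is 357, we need 57k ≤ 267, i.e. k ≤ 4.
k = 4 is achieved by 4 values at 66 and 6 at 9, total 318; add 39 to one value (staying below 66) to reach 357.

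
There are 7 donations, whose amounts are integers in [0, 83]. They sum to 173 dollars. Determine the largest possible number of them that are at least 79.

2

With k values at 79 or above and the rest at least 0, the sum is at least 0 + 79k.
Since the sum is 173, we need 79k ≤ 173, i.e. k ≤ 2.
k = 2 is achieved by 2 values at 79 and 5 at 0, total 158; add 15 to one value (staying below 79) to reach 173.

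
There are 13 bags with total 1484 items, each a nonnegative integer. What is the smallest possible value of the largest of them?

115

If every one of the 13 were at most 114, the total would be at most 13 × 114 = 1482 < 1484.
Equality holds with 2 values of 115 and 11 values of 114.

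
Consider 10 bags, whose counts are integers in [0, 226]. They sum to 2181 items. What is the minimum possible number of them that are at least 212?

5

Suppose at most 10 − j of them reach 212; then j values are ≤ 211 and the rest ≤ 226.
The total is then ≤ 211·j + 226·(10 − j) = 2260 − 15j. For this to be ≥ 2181 we need j ≤ 5, so at least 10 − 5 = 5 must reach 212.
Exactly 5 works: 5 values at 226 and 5 at 211 total 2185; lower one of the high values by 4 (still ≥ 212) to hit 2181.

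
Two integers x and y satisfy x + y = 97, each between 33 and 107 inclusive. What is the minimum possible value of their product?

xy = x(97 − x) is concave in x, so over [33, 64] it is minimized at an endpoint.
The extreme feasible split is x = 33, y = 64, giving xy = 2112.

2112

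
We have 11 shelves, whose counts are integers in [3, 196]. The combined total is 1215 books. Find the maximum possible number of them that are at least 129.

9

Suppose k of them are at least 129. Those contribute at least 129 each and the other 11 − k at least 3 each.
So the total is at least 129k + 3(11 − k) = 33 + 126k. This must be ≤ 1215, giving k ≤ 9.
k = 9 is achieved by 9 values at 129 and 2 at 3, total 1167; add 48 to one value (staying below 129) to reach 1215.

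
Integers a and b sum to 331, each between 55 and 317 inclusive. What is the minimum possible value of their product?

15180

Since a + b is fixed, pushing one of them to its bound minimizes the product.
The extreme feasible split is a = 55, b = 276, giving ab = 15180.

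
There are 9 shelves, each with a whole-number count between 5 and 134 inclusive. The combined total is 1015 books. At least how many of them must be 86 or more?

6

Suppose at most 9 − j of them reach 86; then j values are ≤ 85 and the rest ≤ 134.
The total is then ≤ 85·j + 134·(9 − j) = 1206 − 49j. For this to be ≥ 1015 we need j ≤ 3, so at least 9 − 3 = 6 must reach 86.
Exactly 6 works: 6 values at 134 and 3 at 85 total 1059; lower one of the high values by 44 (still ≥ 86) to hit 1015.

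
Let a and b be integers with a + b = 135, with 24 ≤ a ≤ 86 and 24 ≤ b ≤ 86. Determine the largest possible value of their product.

4556

ab = a(135 − a) is maximized when a is as near 135/2 as the bounds allow.
Taking a = 67 and b = 68 (both in [24, 86]) gives ab = 4556.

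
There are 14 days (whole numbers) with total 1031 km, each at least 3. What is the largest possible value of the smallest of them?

73

The 14 values sum to 1031, so their minimum is at most ⌊1031/14⌋ = 73.
Equality holds with 5 values of 73 and 9 values of 74.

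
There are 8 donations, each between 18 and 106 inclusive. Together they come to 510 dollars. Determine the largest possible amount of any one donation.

106

To make one donation as large as possible, make the other 7 as small as possible.
The other 7 contribute at least 7 × 18 = 126, leaving at most 510 − 126 = 384.
But each donation is capped at 106, so the maximum is 106.
Achievable: one at 106 and the other 7 totalling 404, which fits since 7 × 18 ≤ 404 ≤ 7 × 106.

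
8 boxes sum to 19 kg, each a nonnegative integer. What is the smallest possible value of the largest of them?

3

The 8 values sum to 19, so their maximum is at least ⌈19/8⌉ = 3.
Achievable: 3 of them at 3 and 5 at 2 total 19.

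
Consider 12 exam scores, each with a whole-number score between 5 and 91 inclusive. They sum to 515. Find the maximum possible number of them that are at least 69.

7

With k values at 69 or above and the rest at least 5, the sum is at least 60 + 64k.
Since the sum is 515, we need 64k ≤ 455, i.e. k ≤ 7.
k = 7 is achieved by 7 values at 69 and 5 at 5, total 508; add 7 to one value (staying below 69) to reach 515.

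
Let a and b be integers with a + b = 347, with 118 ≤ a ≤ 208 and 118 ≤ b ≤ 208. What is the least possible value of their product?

ab = a(347 − a) is concave in a, so over [139, 208] it is minimized at an endpoint.
At the endpoint a = 139, b = 347 − 139 = 208, so ab = 139 × 208 = 28912.

28912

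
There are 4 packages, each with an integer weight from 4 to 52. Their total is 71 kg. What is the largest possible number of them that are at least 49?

With k values at 49 or above and the rest at least 4, the sum is at least 16 + 45k.
Since the sum is 71, we need 45k ≤ 55, i.e. k ≤ 1.
k = 1 is achieved by 1 value at 49 and 3 at 4, total 61; add 10 to one value (staying below 49) to reach 71.

1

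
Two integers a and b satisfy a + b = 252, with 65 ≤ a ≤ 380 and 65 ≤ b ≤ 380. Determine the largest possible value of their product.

15876

For a fixed sum, the product ab is largest when a and b are as close as possible.
Taking a = 126 and b = 126 (both in [65, 380]) gives ab = 15876.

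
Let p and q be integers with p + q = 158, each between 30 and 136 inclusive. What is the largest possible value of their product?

6241

For a fixed sum, the product pq is largest when p and q are as close as possible.
Taking p = 79 and q = 79 (both in [30, 136]) gives pq = 6241.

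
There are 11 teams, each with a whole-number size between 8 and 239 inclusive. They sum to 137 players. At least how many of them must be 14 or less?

4

Let j be the number exceeding 14. Then the total is ≥ 15·j + 8·(11 − j) = 88 + 7j.
So 7j ≤ 49 and j ≤ 7; hence at least 11 − 7 = 4 are ≤ 14.
Exactly 4 works: 4 values at 8 and 7 at 15 total 137.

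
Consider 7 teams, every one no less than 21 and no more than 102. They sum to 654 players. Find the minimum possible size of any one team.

To make one team as small as possible, make the other 6 as large as possible.
The other 6 contribute at most 6 × 102 = 612, leaving at least 654 − 612 = 42.
Since 42 ≥ 21, this is achievable: one at 42 and 6 at 102.

42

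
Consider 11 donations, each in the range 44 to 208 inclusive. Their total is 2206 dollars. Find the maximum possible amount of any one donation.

208

To make one donation as large as possible, make the other 10 as small as possible.
The other 10 contribute at least 10 × 44 = 440, leaving at most 2206 − 440 = 1766.
But each donation is capped at 208, so the maximum is 208.
Achievable: one at 208 and the other 10 totalling 1998, which fits since 10 × 44 ≤ 1998 ≤ 10 × 208.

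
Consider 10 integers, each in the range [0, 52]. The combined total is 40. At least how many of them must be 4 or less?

2

Each value above 4 is at least 5, contributing at least 5 − 0 = 5 above the floor 0.
The sum exceeds the floor total 0 by 40, so at most ⌊40/5⌋ = 8 exceed 4, and at least 2 are ≤ 4.
Exactly 2 works: 2 values at 0 and 8 at 5 total 40.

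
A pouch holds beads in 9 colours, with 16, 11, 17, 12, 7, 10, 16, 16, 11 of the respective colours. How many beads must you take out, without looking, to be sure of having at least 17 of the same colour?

In the worst case you take as many as possible of each colour without reaching 17: 16 + 11 + 16 + 12 + 7 + 10 + 16 + 16 + 11 = 115.
The next one must give 17 of some colour, so 115 + 1 = 116.

116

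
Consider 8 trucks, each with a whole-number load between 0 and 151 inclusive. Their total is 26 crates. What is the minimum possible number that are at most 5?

Each value above 5 is at least 6, contributing at least 6 − 0 = 6 above the floor 0.
The sum exceeds the floor total 0 by 26, so at most ⌊26/6⌋ = 4 exceed 5, and at least 4 are ≤ 5.
Exactly 4 works: 4 values at 0 and 4 at 6 total 24; raise one of the low values by 2 (still ≤ 5) to hit 26.

4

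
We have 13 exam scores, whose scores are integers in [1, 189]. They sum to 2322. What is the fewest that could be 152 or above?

10

If only k of them are at least 152, the other 13 − k are at most 151, so the total is at most k·189 + (13 − k)·151.
This must reach 2322, so k·189 + (13 − k)·151 ≥ 2322, giving k ≥ 10.
Exactly 10 works: 10 values at 189 and 3 at 151 total 2343; lower one of the high values by 21 (still ≥ 152) to hit 2322.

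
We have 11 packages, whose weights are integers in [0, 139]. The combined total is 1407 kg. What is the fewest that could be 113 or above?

7

If only k of them are at least 113, the other 11 − k are at most 112, so the total is at most k·139 + (11 − k)·112.
This must reach 1407, so k·139 + (11 − k)·112 ≥ 1407, giving k ≥ 7.
Exactly 7 works: 7 values at 139 and 4 at 112 total 1421; lower one of the high values by 14 (still ≥ 113) to hit 1407.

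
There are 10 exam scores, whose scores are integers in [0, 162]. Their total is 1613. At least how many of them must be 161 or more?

Each value short of 161 is at most 160, costing at least 162 − 160 = 2 against the maximum total of 1620.
We can afford to lose at most 1620 − 1613 = 7, so at most ⌊7/2⌋ = 3 fall short, and at least 7 are ≥ 161.
Exactly 7 works: 7 values at 162 and 3 at 160 total 1614; lower one of the high values by 1 (still ≥ 161) to hit 1613.

7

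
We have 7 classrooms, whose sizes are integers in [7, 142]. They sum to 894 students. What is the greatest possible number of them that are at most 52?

1

Each value at 52 or below falls at least 142 − 52 = 90 short of the ceiling 142.
The ceiling total is 7 × 142 = 994, and we need 894, so at most ⌊(994 − 894)/90⌋ = 1 can be that low.
k = 1 is achieved by 1 value at 52 and 6 at 142, total 904; lower one of the 142's by 10 (still > 52) to reach 894.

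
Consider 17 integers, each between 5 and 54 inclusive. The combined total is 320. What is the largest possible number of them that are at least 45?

5

If k of the values are ≥ 45, the total is ≥ 45k + 5(17 − k).
Setting 45k + 5(17 − k) ≤ 320 gives 40k ≤ 235, so k ≤ 5.
k = 5 is achieved by 5 values at 45 and 12 at 5, total 285; add 35 to one value (staying below 45) to reach 320.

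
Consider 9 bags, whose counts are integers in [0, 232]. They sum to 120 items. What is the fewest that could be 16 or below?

2

Let j be the number exceeding 16. Then the total is ≥ 17·j + 0·(9 − j) = 0 + 17j.
So 17j ≤ 120 and j ≤ 7; hence at least 9 − 7 = 2 are ≤ 16.
Exactly 2 works: 2 values at 0 and 7 at 17 total 119; raise one of the low values by 1 (still ≤ 16) to hit 120.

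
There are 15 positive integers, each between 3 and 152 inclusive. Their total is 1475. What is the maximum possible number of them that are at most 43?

Each value at 43 or below falls at least 152 − 43 = 109 short of the ceiling 152.
The ceiling total is 15 × 152 = 2280, and we need 1475, so at most ⌊(2280 − 1475)/109⌋ = 7 can be that low.
k = 7 is achieved by 7 values at 43 and 8 at 152, total 1517; lower one of the 152's by 42 (still > 43) to reach 1475.

7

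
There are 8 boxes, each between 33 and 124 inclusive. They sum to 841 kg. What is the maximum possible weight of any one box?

124

Maximizing one value means minimizing the remaining 7.
The other 7 contribute at least 7 × 33 = 231, leaving at most 841 − 231 = 610.
But each box is capped at 124, so the maximum is 124.
Achievable: one at 124 and the other 7 totalling 717, which fits since 7 × 33 ≤ 717 ≤ 7 × 124.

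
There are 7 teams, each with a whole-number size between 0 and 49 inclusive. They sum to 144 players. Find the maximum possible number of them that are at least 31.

4

Suppose k of them are at least 31. Those contribute at least 31 each and the other 7 − k at least 0 each.
So the total is at least 31k + 0(7 − k) = 0 + 31k. This must be ≤ 144, giving k ≤ 4.
k = 4 is achieved by 4 values at 31 and 3 at 0, total 124; add 20 to one value (staying below 31) to reach 144.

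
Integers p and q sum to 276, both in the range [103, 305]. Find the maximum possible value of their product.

With p + q fixed, pq peaks when the two are closest together.
Taking p = 138 and q = 138 (both in [103, 305]) gives pq = 19044.

19044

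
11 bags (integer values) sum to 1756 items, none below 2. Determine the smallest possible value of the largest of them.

160

If every one of the 11 were at most 159, the total would be at most 11 × 159 = 1749 < 1756.
Taking 4 copies of 159 and 7 copies of 160 gives exactly 1756, so 160 is attained.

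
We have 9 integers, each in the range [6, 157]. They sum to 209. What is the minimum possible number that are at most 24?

1

Let j be the number exceeding 24. Then the total is ≥ 25·j + 6·(9 − j) = 54 + 19j.
So 19j ≤ 155 and j ≤ 8; hence at least 9 − 8 = 1 are ≤ 24.
Exactly 1 works: 1 value at 6 and 8 at 25 total 206; raise one of the low values by 3 (still ≤ 24) to hit 209.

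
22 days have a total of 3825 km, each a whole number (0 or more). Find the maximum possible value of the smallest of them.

173

The average is 3825/22 < 174, so some value is ≤ 173.
Achievable: 3 of them at 173 and 19 at 174 total 3825.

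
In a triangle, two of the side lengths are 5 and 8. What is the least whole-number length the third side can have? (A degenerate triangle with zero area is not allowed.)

4

The third side must exceed |5 − 8| = 3.
The smallest integer above 3 is 4.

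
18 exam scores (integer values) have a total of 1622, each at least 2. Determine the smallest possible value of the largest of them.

The 18 values sum to 1622, so their maximum is at least ⌈1622/18⌉ = 91.
Taking 16 copies of 90 and 2 copies of 91 gives exactly 1622, so 91 is attained.

91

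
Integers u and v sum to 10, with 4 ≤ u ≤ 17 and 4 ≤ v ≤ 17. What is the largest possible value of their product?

For a fixed sum, the product uv is largest when u and v are as close as possible.
Taking u = 5 and v = 5 (both in [4, 17]) gives uv = 25.

25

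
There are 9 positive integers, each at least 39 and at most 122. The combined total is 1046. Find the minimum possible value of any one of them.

Minimizing one value means maximizing the remaining 8.
The other 8 contribute at most 8 × 122 = 976, leaving at least 1046 − 976 = 70.
Since 70 ≥ 39, this is achievable: one at 70 and 8 at 122.

70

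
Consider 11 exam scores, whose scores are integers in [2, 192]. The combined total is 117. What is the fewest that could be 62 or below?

10

If only k of them are at most 62, the other 11 − k are at least 63, so the total is at least (11 − k)·63 + k·2.
This is ≤ 117, so (11 − k)·63 + 2k ≤ 117, which gives k ≥ 10.
Exactly 10 works: 10 values at 2 and 1 at 63 total 83; raise one of the low values by 34 (still ≤ 62) to hit 117.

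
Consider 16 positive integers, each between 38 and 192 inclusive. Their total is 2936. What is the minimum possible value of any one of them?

To make one integer as small as possible, make the other 15 as large as possible.
The other 15 contribute at most 15 × 192 = 2880, leaving at least 2936 − 2880 = 56.
Since 56 ≥ 38, this is achievable: one at 56 and 15 at 192.

56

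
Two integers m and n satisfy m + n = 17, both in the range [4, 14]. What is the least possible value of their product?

52

mn = m(17 − m) is concave in m, so over [4, 13] it is minimized at an endpoint.
The extreme feasible split is m = 4, n = 13, giving mn = 52.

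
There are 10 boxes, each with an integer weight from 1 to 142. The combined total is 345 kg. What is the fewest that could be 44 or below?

3

If only k of them are at most 44, the other 10 − k are at least 45, so the total is at least (10 − k)·45 + k·1.
This is ≤ 345, so (10 − k)·45 + 1k ≤ 345, which gives k ≥ 3.
Exactly 3 works: 3 values at 1 and 7 at 45 total 318; raise one of the low values by 27 (still ≤ 44) to hit 345.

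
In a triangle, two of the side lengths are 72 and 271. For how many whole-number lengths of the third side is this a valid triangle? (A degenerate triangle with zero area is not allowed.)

143

The triangle inequality gives |72 − 271| < c < 72 + 271, i.e. 199 < c < 343.
So c can be any integer from 200 to 342: 143 values.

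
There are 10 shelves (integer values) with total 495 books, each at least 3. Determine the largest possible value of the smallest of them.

The 10 values sum to 495, so their minimum is at most ⌊495/10⌋ = 49.
Taking 5 copies of 49 and 5 copies of 50 gives exactly 495, so 49 is attained.

49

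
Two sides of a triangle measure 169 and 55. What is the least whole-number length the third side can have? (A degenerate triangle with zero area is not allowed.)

The third side must exceed |169 − 55| = 114.
The smallest integer above 114 is 115.

115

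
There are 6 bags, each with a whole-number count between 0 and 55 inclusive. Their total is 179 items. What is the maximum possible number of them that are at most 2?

Suppose k of them are at most 2. Those contribute at most 2 each and the rest at most 55 each.
So the total is at most 2k + 55(6 − k) = 330 − 53k. This must still be ≥ 179, so k ≤ 2.
k = 2 is achieved by 2 values at 2 and 4 at 55, total 224; lower one of the 55's by 45 (still > 2) to reach 179.

2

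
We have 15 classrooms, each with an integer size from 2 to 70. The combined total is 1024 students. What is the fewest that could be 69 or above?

2

Each value short of 69 is at most 68, costing at least 70 − 68 = 2 against the maximum total of 1050.
We can afford to lose at most 1050 − 1024 = 26, so at most ⌊26/2⌋ = 13 fall short, and at least 2 are ≥ 69.
Exactly 2 works: 2 values at 70 and 13 at 68 total 1024.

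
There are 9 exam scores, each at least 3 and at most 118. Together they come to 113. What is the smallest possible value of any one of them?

Minimizing one value means maximizing the remaining 8.
The other 8 can take up 8 × 118 = 944 ≥ 113 − 3, so one score can sit at its floor of 3.
Achievable: one at 3 and the other 8 totalling 110, which fits since 8 × 3 ≤ 110 ≤ 8 × 118.

3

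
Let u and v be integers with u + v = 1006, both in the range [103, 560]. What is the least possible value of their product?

249760

uv = u(1006 − u) is concave in u, so over [446, 560] it is minimized at an endpoint.
At the endpoint u = 446, v = 1006 − 446 = 560, so uv = 446 × 560 = 249760.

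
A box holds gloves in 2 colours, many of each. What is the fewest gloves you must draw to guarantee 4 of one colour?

7

You could draw 3 of every colour without reaching 4 of any — 6 in all.
One more forces 4 of some colour, so 6 + 1 = 7.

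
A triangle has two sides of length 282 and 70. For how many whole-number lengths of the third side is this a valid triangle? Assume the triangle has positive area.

The triangle inequality gives |282 − 70| < c < 282 + 70, i.e. 212 < c < 352.
So c can be any integer from 213 to 351: 139 values.

139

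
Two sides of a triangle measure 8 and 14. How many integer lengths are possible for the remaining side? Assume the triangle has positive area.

15

The triangle inequality gives |8 − 14| < c < 8 + 14, i.e. 6 < c < 22.
So c can be any integer from 7 to 21: 15 values.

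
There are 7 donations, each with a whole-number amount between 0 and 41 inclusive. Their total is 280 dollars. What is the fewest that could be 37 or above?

If only k of them are at least 37, the other 7 − k are at most 36, so the total is at most k·41 + (7 − k)·36.
This must reach 280, so k·41 + (7 − k)·36 ≥ 280, giving k ≥ 6.
Exactly 6 works: 6 values at 41 and 1 at 36 total 282; lower one of the high values by 2 (still ≥ 37) to hit 280.

6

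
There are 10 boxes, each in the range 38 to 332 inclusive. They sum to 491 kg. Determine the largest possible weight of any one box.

149

Maximizing one value means minimizing the remaining 9.
The other 9 contribute at least 9 × 38 = 342, leaving at most 491 − 342 = 149.
Since 149 ≤ 332, this is achievable: one at 149 and 9 at 38.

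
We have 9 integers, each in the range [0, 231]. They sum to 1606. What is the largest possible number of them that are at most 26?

2

Each value at 26 or below falls at least 231 − 26 = 205 short of the ceiling 231.
The ceiling total is 9 × 231 = 2079, and we need 1606, so at most ⌊(2079 − 1606)/205⌋ = 2 can be that low.
k = 2 is achieved by 2 values at 26 and 7 at 231, total 1669; lower one of the 231's by 63 (still > 26) to reach 1606.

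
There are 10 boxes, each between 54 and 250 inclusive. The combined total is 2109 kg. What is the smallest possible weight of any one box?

54

Minimizing one value means maximizing the remaining 9.
The other 9 can take up 9 × 250 = 2250 ≥ 2109 − 54, so one box can sit at its floor of 54.
Achievable: one at 54 and the other 9 totalling 2055, which fits since 9 × 54 ≤ 2055 ≤ 9 × 250.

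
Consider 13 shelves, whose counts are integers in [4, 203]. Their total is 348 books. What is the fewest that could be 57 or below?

8

Each value above 57 is at least 58, contributing at least 58 − 4 = 54 above the floor 4.
The sum exceeds the floor total 52 by 296, so at most ⌊296/54⌋ = 5 exceed 57, and at least 8 are ≤ 57.
Exactly 8 works: 8 values at 4 and 5 at 58 total 322; raise one of the low values by 26 (still ≤ 57) to hit 348.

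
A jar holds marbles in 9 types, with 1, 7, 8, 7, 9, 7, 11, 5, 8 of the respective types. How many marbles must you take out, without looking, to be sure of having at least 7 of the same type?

In the worst case you take as many as possible of each type without reaching 7: 1 + 6 + 6 + 6 + 6 + 6 + 6 + 5 + 6 = 48.
The next one must give 7 of some type, so 48 + 1 = 49.

49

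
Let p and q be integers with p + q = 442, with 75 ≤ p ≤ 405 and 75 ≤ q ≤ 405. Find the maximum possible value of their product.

48841

pq = p(442 − p) is maximized when p is as near 442/2 as the bounds allow.
Taking p = 221 and q = 221 (both in [75, 405]) gives pq = 48841.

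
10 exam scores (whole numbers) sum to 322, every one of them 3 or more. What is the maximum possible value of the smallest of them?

32

The 10 values sum to 322, so their minimum is at most ⌊322/10⌋ = 32.
Taking 8 copies of 32 and 2 copies of 33 gives exactly 322, so 32 is attained.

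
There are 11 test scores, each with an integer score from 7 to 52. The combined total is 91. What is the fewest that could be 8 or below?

4

If only k of them are at most 8, the other 11 − k are at least 9, so the total is at least (11 − k)·9 + k·7.
This is ≤ 91, so (11 − k)·9 + 7k ≤ 91, which gives k ≥ 4.
Exactly 4 works: 4 values at 7 and 7 at 9 total 91.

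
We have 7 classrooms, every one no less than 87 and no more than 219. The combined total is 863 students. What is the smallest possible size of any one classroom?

Minimizing one value means maximizing the remaining 6.
The other 6 can take up 6 × 219 = 1314 ≥ 863 − 87, so one classroom can sit at its floor of 87.
Achievable: one at 87 and the other 6 totalling 776, which fits since 6 × 87 ≤ 776 ≤ 6 × 219.

87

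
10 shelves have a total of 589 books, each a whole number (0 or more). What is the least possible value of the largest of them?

The 10 values sum to 589, so their maximum is at least ⌈589/10⌉ = 59.
Achievable: 9 of them at 59 and 1 at 58 total 589.

59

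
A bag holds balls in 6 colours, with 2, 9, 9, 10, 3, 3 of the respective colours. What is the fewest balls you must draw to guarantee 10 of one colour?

36

In the worst case you take as many as possible of each colour without reaching 10: 2 + 9 + 9 + 9 + 3 + 3 = 35.
The next one must give 10 of some colour, so 35 + 1 = 36.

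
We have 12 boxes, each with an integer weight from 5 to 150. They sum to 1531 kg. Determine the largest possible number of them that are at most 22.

Suppose k of them are at most 22. Those contribute at most 22 each and the rest at most 150 each.
So the total is at most 22k + 150(12 − k) = 1800 − 128k. This must still be ≥ 1531, so k ≤ 2.
k = 2 is achieved by 2 values at 22 and 10 at 150, total 1544; lower one of the 150's by 13 (still > 22) to reach 1531.

2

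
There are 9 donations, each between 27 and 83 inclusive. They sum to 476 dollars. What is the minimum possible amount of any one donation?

27

To make one donation as small as possible, make the other 8 as large as possible.
The other 8 can take up 8 × 83 = 664 ≥ 476 − 27, so one donation can sit at its floor of 27.
Achievable: one at 27 and the other 8 totalling 449, which fits since 8 × 27 ≤ 449 ≤ 8 × 83.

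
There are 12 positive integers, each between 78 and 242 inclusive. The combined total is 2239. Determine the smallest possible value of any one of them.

Minimizing one value means maximizing the remaining 11.
The other 11 can take up 11 × 242 = 2662 ≥ 2239 − 78, so one integer can sit at its floor of 78.
Achievable: one at 78 and the other 11 totalling 2161, which fits since 11 × 78 ≤ 2161 ≤ 11 × 242.

78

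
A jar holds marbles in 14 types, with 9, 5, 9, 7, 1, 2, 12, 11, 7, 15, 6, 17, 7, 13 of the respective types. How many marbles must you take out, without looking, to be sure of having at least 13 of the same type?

In the worst case you take as many as possible of each type without reaching 13: 9 + 5 + 9 + 7 + 1 + 2 + 12 + 11 + 7 + 12 + 6 + 12 + 7 + 12 = 112.
The next one must give 13 of some type, so 112 + 1 = 113.

113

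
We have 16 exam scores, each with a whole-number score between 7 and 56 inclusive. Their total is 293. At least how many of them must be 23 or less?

6

Each value above 23 is at least 24, contributing at least 24 − 7 = 17 above the floor 7.
The sum exceeds the floor total 112 by 181, so at most ⌊181/17⌋ = 10 exceed 23, and at least 6 are ≤ 23.
Exactly 6 works: 6 values at 7 and 10 at 24 total 282; raise one of the low values by 11 (still ≤ 23) to hit 293.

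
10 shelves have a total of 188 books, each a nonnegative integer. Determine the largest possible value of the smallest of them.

If every one of the 10 were at least 19, the total would be at least 10 × 19 = 190 > 188.
Equality holds with 2 values of 18 and 8 values of 19.

18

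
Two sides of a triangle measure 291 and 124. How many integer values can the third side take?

The triangle inequality gives |291 − 124| < c < 291 + 124, i.e. 167 < c < 415.
So c can be any integer from 168 to 414: 247 values.

247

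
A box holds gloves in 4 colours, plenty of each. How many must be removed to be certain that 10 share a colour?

You could draw 9 of every colour without reaching 10 of any — 36 in all.
One more forces 10 of some colour, so 36 + 1 = 37.

37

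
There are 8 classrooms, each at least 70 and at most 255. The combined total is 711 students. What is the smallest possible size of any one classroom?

To make one classroom as small as possible, make the other 7 as large as possible.
The other 7 can take up 7 × 255 = 1785 ≥ 711 − 70, so one classroom can sit at its floor of 70.
Achievable: one at 70 and the other 7 totalling 641, which fits since 7 × 70 ≤ 641 ≤ 7 × 255.

70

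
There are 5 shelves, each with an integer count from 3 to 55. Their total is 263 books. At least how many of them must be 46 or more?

If only k of them are at least 46, the other 5 − k are at most 45, so the total is at most k·55 + (5 − k)·45.
This must reach 263, so k·55 + (5 − k)·45 ≥ 263, giving k ≥ 4.
Exactly 4 works: 4 values at 55 and 1 at 45 total 265; lower one of the high values by 2 (still ≥ 46) to hit 263.

4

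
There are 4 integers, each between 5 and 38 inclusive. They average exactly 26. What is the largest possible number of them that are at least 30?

3

The total is 4 × 26 = 104.
With k values at 30 or above and the rest at least 5, the sum is at least 20 + 25k.
Since the sum is 104, we need 25k ≤ 84, i.e. k ≤ 3.
k = 3 is achieved by 3 values at 30 and 1 at 5, total 95; add 9 to one value (staying below 30) to reach 104.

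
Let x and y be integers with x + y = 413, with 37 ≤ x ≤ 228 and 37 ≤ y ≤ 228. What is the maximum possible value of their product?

With x + y fixed, xy peaks when the two are closest together.
Taking x = 206 and y = 207 (both in [37, 228]) gives xy = 42642.

42642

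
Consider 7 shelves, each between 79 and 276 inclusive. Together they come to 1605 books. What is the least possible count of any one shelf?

79

Minimizing one value means maximizing the remaining 6.
The other 6 can take up 6 × 276 = 1656 ≥ 1605 − 79, so one shelf can sit at its floor of 79.
Achievable: one at 79 and the other 6 totalling 1526, which fits since 6 × 79 ≤ 1526 ≤ 6 × 276.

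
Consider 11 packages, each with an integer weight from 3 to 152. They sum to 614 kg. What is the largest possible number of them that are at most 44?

9

Each value at 44 or below falls at least 152 − 44 = 108 short of the ceiling 152.
The ceiling total is 11 × 152 = 1672, and we need 614, so at most ⌊(1672 − 614)/108⌋ = 9 can be that low.
k = 9 is achieved by 9 values at 44 and 2 at 152, total 700; lower one of the 152's by 86 (still > 44) to reach 614.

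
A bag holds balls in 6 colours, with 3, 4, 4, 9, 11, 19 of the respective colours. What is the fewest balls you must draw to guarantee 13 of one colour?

44

In the worst case you take as many as possible of each colour without reaching 13: 3 + 4 + 4 + 9 + 11 + 12 = 43.
The next one must give 13 of some colour, so 43 + 1 = 44.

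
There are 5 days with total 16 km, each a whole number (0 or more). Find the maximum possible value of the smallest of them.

3

The average is 16/5 < 4, so some value is ≤ 3.
Achievable: 4 of them at 3 and 1 at 4 total 16.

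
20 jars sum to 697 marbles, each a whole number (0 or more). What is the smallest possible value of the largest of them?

If every one of the 20 were at most 34, the total would be at most 20 × 34 = 680 < 697.
Achievable: 17 of them at 35 and 3 at 34 total 697.

35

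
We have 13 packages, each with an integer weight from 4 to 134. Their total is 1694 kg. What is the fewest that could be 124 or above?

9

Suppose at most 13 − j of them reach 124; then j values are ≤ 123 and the rest ≤ 134.
The total is then ≤ 123·j + 134·(13 − j) = 1742 − 11j. For this to be ≥ 1694 we need j ≤ 4, so at least 13 − 4 = 9 must reach 124.
Exactly 9 works: 9 values at 134 and 4 at 123 total 1698; lower one of the high values by 4 (still ≥ 124) to hit 1694.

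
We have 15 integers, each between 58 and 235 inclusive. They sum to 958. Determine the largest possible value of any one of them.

146

Maximizing one value means minimizing the remaining 14.
The other 14 contribute at least 14 × 58 = 812, leaving at most 958 − 812 = 146.
Since 146 ≤ 235, this is achievable: one at 146 and 14 at 58.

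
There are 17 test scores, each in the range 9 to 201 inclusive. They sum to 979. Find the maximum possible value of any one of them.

Maximizing one value means minimizing the remaining 16.
The other 16 contribute at least 16 × 9 = 144, leaving at most 979 − 144 = 835.
But each score is capped at 201, so the maximum is 201.
Achievable: one at 201 and the other 16 totalling 778, which fits since 16 × 9 ≤ 778 ≤ 16 × 201.

201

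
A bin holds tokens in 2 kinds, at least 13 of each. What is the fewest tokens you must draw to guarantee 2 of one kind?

You could draw 1 of every kind without reaching 2 of any — 2 in all.
One more forces 2 of some kind, so 2 + 1 = 3.

3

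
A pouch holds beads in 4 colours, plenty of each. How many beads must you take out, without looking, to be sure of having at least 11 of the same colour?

In the worst case you draw 10 of each of the 4 colours: 4 × 10 = 40.
One more forces 11 of some colour, so 40 + 1 = 41.

41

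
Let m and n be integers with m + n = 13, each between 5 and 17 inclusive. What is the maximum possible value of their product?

42

With m + n fixed, mn peaks when the two are closest together.
Taking m = 6 and n = 7 (both in [5, 17]) gives mn = 42.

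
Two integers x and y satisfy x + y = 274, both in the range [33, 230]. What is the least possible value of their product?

10120

xy = x(274 − x) is concave in x, so over [44, 230] it is minimized at an endpoint.
At the endpoint x = 44, y = 274 − 44 = 230, so xy = 44 × 230 = 10120.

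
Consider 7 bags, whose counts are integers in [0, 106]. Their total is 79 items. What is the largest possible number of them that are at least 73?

1

Suppose k of them are at least 73. Those contribute at least 73 each and the other 7 − k at least 0 each.
So the total is at least 73k + 0(7 − k) = 0 + 73k. This must be ≤ 79, giving k ≤ 1.
k = 1 is achieved by 1 value at 73 and 6 at 0, total 73; add 6 to one value (staying below 73) to reach 79.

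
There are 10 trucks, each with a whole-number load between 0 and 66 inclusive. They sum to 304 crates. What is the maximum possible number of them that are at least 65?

Suppose k of them are at least 65. Those contribute at least 65 each and the other 10 − k at least 0 each.
So the total is at least 65k + 0(10 − k) = 0 + 65k. This must be ≤ 304, giving k ≤ 4.
k = 4 is achieved by 4 values at 65 and 6 at 0, total 260; add 44 to one value (staying below 65) to reach 304.

4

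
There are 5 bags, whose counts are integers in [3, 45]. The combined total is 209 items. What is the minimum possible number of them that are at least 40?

Suppose at most 5 − j of them reach 40; then j values are ≤ 39 and the rest ≤ 45.
The total is then ≤ 39·j + 45·(5 − j) = 225 − 6j. For this to be ≥ 209 we need j ≤ 2, so at least 5 − 2 = 3 must reach 40.
Exactly 3 works: 3 values at 45 and 2 at 39 total 213; lower one of the high values by 4 (still ≥ 40) to hit 209.

3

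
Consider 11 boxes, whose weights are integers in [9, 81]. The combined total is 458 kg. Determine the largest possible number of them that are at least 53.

8

If k of the values are ≥ 53, the total is ≥ 53k + 9(11 − k).
Setting 53k + 9(11 − k) ≤ 458 gives 44k ≤ 359, so k ≤ 8.
k = 8 is achieved by 8 values at 53 and 3 at 9, total 451; add 7 to one value (staying below 53) to reach 458.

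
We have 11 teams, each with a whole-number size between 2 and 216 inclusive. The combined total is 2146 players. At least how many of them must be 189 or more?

Each value short of 189 is at most 188, costing at least 216 − 188 = 28 against the maximum total of 2376.
We can afford to lose at most 2376 − 2146 = 230, so at most ⌊230/28⌋ = 8 fall short, and at least 3 are ≥ 189.
Exactly 3 works: 3 values at 216 and 8 at 188 total 2152; lower one of the high values by 6 (still ≥ 189) to hit 2146.

3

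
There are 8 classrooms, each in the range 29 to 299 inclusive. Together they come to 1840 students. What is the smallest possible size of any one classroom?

29

To make one classroom as small as possible, make the other 7 as large as possible.
The other 7 can take up 7 × 299 = 2093 ≥ 1840 − 29, so one classroom can sit at its floor of 29.
Achievable: one at 29 and the other 7 totalling 1811, which fits since 7 × 29 ≤ 1811 ≤ 7 × 299.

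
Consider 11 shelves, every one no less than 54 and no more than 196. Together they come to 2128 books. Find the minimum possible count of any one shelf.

168

To make one shelf as small as possible, make the other 10 as large as possible.
The other 10 contribute at most 10 × 196 = 1960, leaving at least 2128 − 1960 = 168.
Since 168 ≥ 54, this is achievable: one at 168 and 10 at 196.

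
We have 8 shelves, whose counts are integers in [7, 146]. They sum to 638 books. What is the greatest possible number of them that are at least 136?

With k values at 136 or above and the rest at least 7, the sum is at least 56 + 129k.
Since the sum is 638, we need 129k ≤ 582, i.e. k ≤ 4.
k = 4 is achieved by 4 values at 136 and 4 at 7, total 572; add 66 to one value (staying below 136) to reach 638.

4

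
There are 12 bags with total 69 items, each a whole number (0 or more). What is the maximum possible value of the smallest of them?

The average is 69/12 < 6, so some value is ≤ 5.
Achievable: 3 of them at 5 and 9 at 6 total 69.

5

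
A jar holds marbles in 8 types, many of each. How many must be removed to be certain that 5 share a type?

In the worst case you draw 4 of each of the 8 types: 8 × 4 = 32.
One more forces 5 of some type, so 32 + 1 = 33.

33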